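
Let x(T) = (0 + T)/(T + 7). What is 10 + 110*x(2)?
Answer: 310/9 ≈ 34.444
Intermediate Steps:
x(T) = T/(7 + T)
10 + 110*x(2) = 10 + 110*(2/(7 + 2)) = 10 + 110*(2/9) = 10 + 220/9 = 310/9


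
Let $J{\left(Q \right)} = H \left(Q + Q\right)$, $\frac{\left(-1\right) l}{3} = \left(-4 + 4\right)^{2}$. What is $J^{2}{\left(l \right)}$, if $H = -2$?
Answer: $0$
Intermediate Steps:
$l = 0$ ($l = - 3 \left(-4 + 4\right)^{2} = - 3 \cdot 0^{2} = \left(-3\right) 0 = 0$)
$J{\left(Q \right)} = - 4 Q$ ($J{\left(Q \right)} = - 2 \left(Q + Q\right) = - 2 \cdot 2 Q = - 4 Q$)
$J^{2}{\left(l \right)} = \left(\left(-4\right) 0\right)^{2} = 0^{2} = 0$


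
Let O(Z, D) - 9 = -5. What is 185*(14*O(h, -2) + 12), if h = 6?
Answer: 12580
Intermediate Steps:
O(Z, D) = 4 (O(Z, D) = 9 - 5 = 4)
185*(14*O(h, -2) + 12) = 185*(14*4 + 12) = 185*(56 + 12) = 185*68 = 12580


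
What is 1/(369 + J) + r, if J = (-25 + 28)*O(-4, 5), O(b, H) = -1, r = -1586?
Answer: -580475/366 ≈ -1586.0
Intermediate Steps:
J = -3 (J = (-25 + 28)*(-1) = 3*(-1) = -3)
1/(369 + J) + r = 1/(369 - 3) - 1586 = 1/366 - 1586 = -580475/366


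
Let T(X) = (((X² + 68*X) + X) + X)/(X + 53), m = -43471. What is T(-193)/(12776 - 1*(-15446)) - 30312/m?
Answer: 118733178891/171757398680 ≈ 0.69128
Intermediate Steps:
T(X) = (X² + 70*X)/(53 + X) (T(X) = ((X² + 69*X) + X)/(53 + X) = (X² + 70*X)/(53 + X))
T(-193)/(12776 - 1*(-15446)) - 30312/m = (-193*(70 - 193)/(53 - 193))/(12776 - 1*(-15446)) - 30312/(-43471) = (-193*(-123)/(-140))/(12776 + 15446) - 30312*(-1/43471) = -193*(-1/140)*(-123)/28222 + 30312/43471 = -23739/140*1/28222 + 30312/43471 = -23739/3951080 + 30312/43471 = 118733178891/171757398680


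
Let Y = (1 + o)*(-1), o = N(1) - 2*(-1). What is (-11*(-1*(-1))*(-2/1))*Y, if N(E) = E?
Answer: -88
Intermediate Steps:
o = 3 (o = 1 - 2*(-1) = 1 + 2 = 3)
Y = -4 (Y = (1 + 3)*(-1) = 4*(-1) = -4)
(-11*(-1*(-1))*(-2/1))*Y = -11*(-1*(-1))*(-2/1)*(-4) = -11*(-2*1)*(-4) = -11*(-2)*(-4) = 22*(-4) = -88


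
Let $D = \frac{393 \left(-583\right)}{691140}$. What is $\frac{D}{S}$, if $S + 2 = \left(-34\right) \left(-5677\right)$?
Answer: $- \frac{76373}{44467026080} \approx -1.7175 \cdot 10^{-6}$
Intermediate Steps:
$S = 193016$ ($S = -2 - -193018 = -2 + 193018 = 193016$)
$D = - \frac{76373}{230380}$ ($D = \left(-229119\right) \frac{1}{691140} = - \frac{76373}{230380} \approx -0.33151$)
$\frac{D}{S} = - \frac{76373}{230380 \cdot 193016} = \left(- \frac{76373}{230380}\right) \frac{1}{193016} = - \frac{76373}{44467026080}$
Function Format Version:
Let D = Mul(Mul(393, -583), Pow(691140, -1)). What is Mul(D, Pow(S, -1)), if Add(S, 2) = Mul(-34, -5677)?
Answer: Rational(-76373, 44467026080) ≈ -1.7175e-6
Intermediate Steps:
S = 193016 (S = Add(-2, Mul(-34, -5677)) = Add(-2, 193018) = 193016)
D = Rational(-76373, 230380) (D = Mul(-229119, Rational(1, 691140)) = Rational(-76373, 230380) ≈ -0.33151)
Mul(D, Pow(S, -1)) = Mul(Rational(-76373, 230380), Pow(193016, -1)) = Mul(Rational(-76373, 230380), Rational(1, 193016)) = Rational(-76373, 44467026080)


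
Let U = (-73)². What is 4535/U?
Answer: 4535/5329 ≈ 0.85100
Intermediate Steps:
U = 5329
4535/U = 4535/5329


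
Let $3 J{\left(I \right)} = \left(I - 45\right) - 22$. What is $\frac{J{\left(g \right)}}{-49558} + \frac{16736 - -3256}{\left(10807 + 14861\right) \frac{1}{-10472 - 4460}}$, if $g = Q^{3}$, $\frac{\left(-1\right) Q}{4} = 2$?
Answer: $- \frac{1232839680469}{106004562} \approx -11630.0$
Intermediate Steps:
$Q = -8$ ($Q = \left(-4\right) 2 = -8$)
$g = -512$ ($g = \left(-8\right)^{3} = -512$)
$J{\left(I \right)} = - \frac{67}{3} + \frac{I}{3}$ ($J{\left(I \right)} = \frac{\left(I - 45\right) - 22}{3} = \frac{\left(-45 + I\right) - 22}{3} = \frac{-67 + I}{3} = - \frac{67}{3} + \frac{I}{3}$)
$\frac{J{\left(g \right)}}{-49558} + \frac{16736 - -3256}{\left(10807 + 14861\right) \frac{1}{-10472 - 4460}} = \frac{- \frac{67}{3} + \frac{1}{3} \left(-512\right)}{-49558} + \frac{16736 - -3256}{\left(10807 + 14861\right) \frac{1}{-10472 - 4460}} = \left(- \frac{67}{3} - \frac{512}{3}\right) \left(- \frac{1}{49558}\right) + \frac{16736 + 3256}{25668 \frac{1}{-14932}} = \left(-193\right) \left(- \frac{1}{49558}\right) + \frac{19992}{25668 \left(- \frac{1}{14932}\right)} = \frac{193}{49558} + \frac{19992}{- \frac{6417}{3733}} = \frac{193}{49558} + 19992 \left(- \frac{3733}{6417}\right) = \frac{193}{49558} - \frac{24876712}{2139} = - \frac{1232839680469}{106004562}$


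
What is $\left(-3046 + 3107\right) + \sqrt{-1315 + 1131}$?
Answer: $61 + 2 i \sqrt{46} \approx 61.0 + 13.565 i$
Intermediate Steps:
$\left(-3046 + 3107\right) + \sqrt{-1315 + 1131} = 61 + \sqrt{-184} = 61 + 2 i \sqrt{46}$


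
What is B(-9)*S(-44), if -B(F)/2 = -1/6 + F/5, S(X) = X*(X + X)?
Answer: 228448/15 ≈ 15230.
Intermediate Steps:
S(X) = 2*X² (S(X) = X*(2*X) = 2*X²)
B(F) = ⅓ - 2*F/5 (B(F) = -2*(-1/6 + F/5) = -2*(-1*⅙ + F*(⅕)) = -2*(-⅙ + F/5) = ⅓ - 2*F/5)
B(-9)*S(-44) = (⅓ - ⅖*(-9))*(2*(-44)²) = (⅓ + 18/5)*(2*1936) = (59/15)*3872 = 228448/15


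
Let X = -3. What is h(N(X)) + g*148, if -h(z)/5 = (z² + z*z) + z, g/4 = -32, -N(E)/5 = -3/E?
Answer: -19169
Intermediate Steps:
N(E) = 15/E (N(E) = -(-15)/E = 15/E)
g = -128 (g = 4*(-32) = -128)
h(z) = -10*z² - 5*z (h(z) = -5*((z² + z*z) + z) = -5*((z² + z²) + z) = -5*(2*z² + z) = -5*(z + 2*z²) = -10*z² - 5*z)
h(N(X)) + g*148 = -5*15/(-3)*(1 + 2*(15/(-3))) - 128*148 = -5*15*(-⅓)*(1 + 2*(15*(-⅓))) - 18944 = -5*(-5)*(1 + 2*(-5)) - 18944 = -5*(-5)*(1 - 10) - 18944 = -5*(-5)*(-9) - 18944 = -225 - 18944 = -19169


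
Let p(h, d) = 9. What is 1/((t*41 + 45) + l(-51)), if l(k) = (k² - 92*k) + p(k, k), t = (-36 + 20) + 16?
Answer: 1/7347 ≈ 0.00013611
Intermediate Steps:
t = 0 (t = -16 + 16 = 0)
l(k) = 9 + k² - 92*k (l(k) = (k² - 92*k) + 9 = 9 + k² - 92*k)
1/((t*41 + 45) + l(-51)) = 1/((0*41 + 45) + (9 + (-51)² - 92*(-51))) = 1/((0 + 45) + (9 + 2601 + 4692)) = 1/(45 + 7302) = 1/7347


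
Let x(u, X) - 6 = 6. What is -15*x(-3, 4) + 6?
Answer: -174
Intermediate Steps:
x(u, X) = 12 (x(u, X) = 6 + 6 = 12)
-15*x(-3, 4) + 6 = -15*12 + 6 = -180 + 6 = -174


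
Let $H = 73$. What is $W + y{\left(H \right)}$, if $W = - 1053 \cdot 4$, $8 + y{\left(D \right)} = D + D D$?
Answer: $1182$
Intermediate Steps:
$y{\left(D \right)} = -8 + D + D^{2}$ ($y{\left(D \right)} = -8 + \left(D + D D\right) = -8 + \left(D + D^{2}\right) = -8 + D + D^{2}$)
$W = -4212$ ($W = \left(-1\right) 4212 = -4212$)
$W + y{\left(H \right)} = -4212 + \left(-8 + 73 + 73^{2}\right) = -4212 + \left(-8 + 73 + 5329\right) = -4212 + 5394 = 1182$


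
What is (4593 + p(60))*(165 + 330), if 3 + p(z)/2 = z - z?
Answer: 2270565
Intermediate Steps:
p(z) = -6 (p(z) = -6 + 2*(z - z) = -6 + 2*0 = -6 + 0 = -6)
(4593 + p(60))*(165 + 330) = (4593 - 6)*(165 + 330) = 4587*495 = 2270565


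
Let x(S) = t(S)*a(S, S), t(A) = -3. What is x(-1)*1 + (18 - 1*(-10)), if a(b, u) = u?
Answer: 31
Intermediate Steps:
x(S) = -3*S
x(-1)*1 + (18 - 1*(-10)) = -3*(-1)*1 + (18 - 1*(-10)) = 3*1 + (18 + 10) = 3 + 28 = 31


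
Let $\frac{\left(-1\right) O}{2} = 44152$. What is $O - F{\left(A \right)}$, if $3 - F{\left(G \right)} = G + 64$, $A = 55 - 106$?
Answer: $-88294$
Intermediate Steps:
$A = -51$
$O = -88304$ ($O = \left(-2\right) 44152 = -88304$)
$F{\left(G \right)} = -61 - G$ ($F{\left(G \right)} = 3 - \left(G + 64\right) = 3 - \left(64 + G\right) = -61 - G$)
$O - F{\left(A \right)} = -88304 - \left(-61 - -51\right) = -88304 - \left(-61 + 51\right) = -88304 - -10 = -88304 + 10 = -88294$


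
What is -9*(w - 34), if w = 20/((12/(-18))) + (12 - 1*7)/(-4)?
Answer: 2349/4 ≈ 587.25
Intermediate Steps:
w = -125/4 (w = 20/((12*(-1/18))) + (12 - 7)*(-1/4) = 20/(-2/3) + 5*(-1/4) = 20*(-3/2) - 5/4 = -30 - 5/4 = -125/4 ≈ -31.250)
-9*(w - 34) = -9*(-125/4 - 34) = -9*(-261/4) = 2349/4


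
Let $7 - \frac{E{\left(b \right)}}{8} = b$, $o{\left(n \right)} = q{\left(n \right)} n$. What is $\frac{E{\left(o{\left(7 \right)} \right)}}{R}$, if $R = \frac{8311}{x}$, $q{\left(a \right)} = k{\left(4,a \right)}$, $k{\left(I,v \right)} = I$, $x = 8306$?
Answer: $- \frac{1395408}{8311} \approx -167.9$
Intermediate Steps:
$q{\left(a \right)} = 4$
$o{\left(n \right)} = 4 n$
$E{\left(b \right)} = 56 - 8 b$
$R = \frac{8311}{8306} \approx 1.0006$
$\frac{E{\left(o{\left(7 \right)} \right)}}{R} = \frac{56 - 8 \cdot 4 \cdot 7}{\frac{8311}{8306}} = \left(56 - 224\right) \frac{8306}{8311} = \left(-168\right) \frac{8306}{8311} = - \frac{1395408}{8311}$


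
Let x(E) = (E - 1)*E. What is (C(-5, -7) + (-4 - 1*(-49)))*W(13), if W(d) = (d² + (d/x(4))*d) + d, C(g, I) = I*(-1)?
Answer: 30589/3 ≈ 10196.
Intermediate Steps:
C(g, I) = -I
x(E) = E*(-1 + E) (x(E) = (-1 + E)*E = E*(-1 + E))
W(d) = d + 13*d²/12 (W(d) = (d² + (d/((4*(-1 + 4))))*d) + d = (d² + (d/((4*3)))*d) + d = (d² + (d/12)*d) + d = (d² + d²/12) + d = 13*d²/12 + d = d + 13*d²/12)
(C(-5, -7) + (-4 - 1*(-49)))*W(13) = (-1*(-7) + (-4 - 1*(-49)))*((1/12)*13*(12 + 13*13)) = (7 + (-4 + 49))*((1/12)*13*(12 + 169)) = (7 + 45)*((1/12)*13*181) = 52*(2353/12) = 30589/3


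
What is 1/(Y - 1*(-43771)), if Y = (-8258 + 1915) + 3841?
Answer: 1/41269 ≈ 2.4231e-5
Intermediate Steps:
Y = -2502 (Y = -6343 + 3841 = -2502)
1/(Y - 1*(-43771)) = 1/(-2502 - 1*(-43771)) = 1/(-2502 + 43771) = 1/41269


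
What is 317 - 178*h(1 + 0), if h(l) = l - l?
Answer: 317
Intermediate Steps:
h(l) = 0
317 - 178*h(1 + 0) = 317 - 178*0 = 317 + 0 = 317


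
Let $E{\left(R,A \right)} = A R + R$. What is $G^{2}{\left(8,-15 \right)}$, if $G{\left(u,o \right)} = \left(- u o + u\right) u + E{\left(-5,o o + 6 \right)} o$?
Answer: $339443776$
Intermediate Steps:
$E{\left(R,A \right)} = R + A R$
$G{\left(u,o \right)} = o \left(-35 - 5 o^{2}\right) + u \left(u - o u\right)$ ($G{\left(u,o \right)} = \left(- u o + u\right) u + - 5 \left(1 + \left(o o + 6\right)\right) o = \left(- o u + u\right) u + - 5 \left(1 + \left(o^{2} + 6\right)\right) o = \left(u - o u\right) u + - 5 \left(1 + \left(6 + o^{2}\right)\right) o = u \left(u - o u\right) + - 5 \left(7 + o^{2}\right) o = u \left(u - o u\right) + \left(-35 - 5 o^{2}\right) o = u \left(u - o u\right) + o \left(-35 - 5 o^{2}\right) = o \left(-35 - 5 o^{2}\right) + u \left(u - o u\right)$)
$G^{2}{\left(8,-15 \right)} = \left(8^{2} - -525 - 5 \left(-15\right)^{3} - - 15 \cdot 8^{2}\right)^{2} = \left(64 + 525 - -16875 - \left(-15\right) 64\right)^{2} = \left(64 + 525 + 16875 + 960\right)^{2} = 18424^{2} = 339443776$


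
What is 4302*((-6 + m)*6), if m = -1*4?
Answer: -258120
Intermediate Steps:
m = -4
4302*((-6 + m)*6) = 4302*((-6 - 4)*6) = 4302*(-10*6) = 4302*(-60) = -258120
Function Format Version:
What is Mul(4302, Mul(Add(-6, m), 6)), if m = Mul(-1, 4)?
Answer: -258120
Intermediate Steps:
m = -4
Mul(4302, Mul(Add(-6, m), 6)) = Mul(4302, Mul(Add(-6, -4), 6)) = Mul(4302, Mul(-10, 6)) = Mul(4302, -60) = -258120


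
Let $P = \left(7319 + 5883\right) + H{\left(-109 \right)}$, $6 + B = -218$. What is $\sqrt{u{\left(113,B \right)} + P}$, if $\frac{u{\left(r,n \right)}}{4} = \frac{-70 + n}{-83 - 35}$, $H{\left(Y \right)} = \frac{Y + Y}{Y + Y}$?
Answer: $\frac{\sqrt{45994335}}{59} \approx 114.95$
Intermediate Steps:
$B = -224$ ($B = -6 - 218 = -224$)
$H{\left(Y \right)} = 1$ ($H{\left(Y \right)} = \frac{2 Y}{2 Y} = 2 Y \frac{1}{2 Y} = 1$)
$u{\left(r,n \right)} = \frac{140}{59} - \frac{2 n}{59}$ ($u{\left(r,n \right)} = 4 \frac{-70 + n}{-83 - 35} = 4 \frac{-70 + n}{-118} = 4 \left(-70 + n\right) \left(- \frac{1}{118}\right) = 4 \left(\frac{35}{59} - \frac{n}{118}\right) = \frac{140}{59} - \frac{2 n}{59}$)
$P = 13203$ ($P = \left(7319 + 5883\right) + 1 = 13202 + 1 = 13203$)
$\sqrt{u{\left(113,B \right)} + P} = \sqrt{\left(\frac{140}{59} - - \frac{448}{59}\right) + 13203} = \sqrt{\left(\frac{140}{59} + \frac{448}{59}\right) + 13203} = \sqrt{\frac{588}{59} + 13203} = \sqrt{\frac{779565}{59}} = \frac{\sqrt{45994335}}{59}$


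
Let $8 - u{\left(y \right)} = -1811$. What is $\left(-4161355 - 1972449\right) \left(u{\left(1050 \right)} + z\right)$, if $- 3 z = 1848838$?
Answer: $\frac{11306937751324}{3} \approx 3.769 \cdot 10^{12}$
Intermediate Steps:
$z = - \frac{1848838}{3}$ ($z = \left(- \frac{1}{3}\right) 1848838 = - \frac{1848838}{3} \approx -6.1628 \cdot 10^{5}$)
$u{\left(y \right)} = 1819$ ($u{\left(y \right)} = 8 - -1811 = 8 + 1811 = 1819$)
$\left(-4161355 - 1972449\right) \left(u{\left(1050 \right)} + z\right) = \left(-4161355 - 1972449\right) \left(1819 - \frac{1848838}{3}\right) = \left(-6133804\right) \left(- \frac{1843381}{3}\right) = \frac{11306937751324}{3}$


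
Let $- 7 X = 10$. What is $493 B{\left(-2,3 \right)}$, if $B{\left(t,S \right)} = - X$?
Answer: $\frac{4930}{7} \approx 704.29$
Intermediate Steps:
$X = - \frac{10}{7}$ ($X = \left(- \frac{1}{7}\right) 10 = - \frac{10}{7} \approx -1.4286$)
$B{\left(t,S \right)} = \frac{10}{7}$ ($B{\left(t,S \right)} = \left(-1\right) \left(- \frac{10}{7}\right) = \frac{10}{7}$)
$493 B{\left(-2,3 \right)} = 493 \cdot \frac{10}{7} = \frac{4930}{7}$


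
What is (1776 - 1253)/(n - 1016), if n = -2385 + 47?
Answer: -523/3354 ≈ -0.15593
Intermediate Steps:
n = -2338
(1776 - 1253)/(n - 1016) = (1776 - 1253)/(-2338 - 1016) = 523/(-3354) = 523*(-1/3354) = -523/3354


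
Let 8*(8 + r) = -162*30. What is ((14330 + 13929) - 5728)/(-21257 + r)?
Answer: -45062/43745 ≈ -1.0301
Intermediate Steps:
r = -1231/2 (r = -8 + (-162*30)/8 = -8 + (⅛)*(-4860) = -8 - 1215/2 = -1231/2 ≈ -615.50)
((14330 + 13929) - 5728)/(-21257 + r) = ((14330 + 13929) - 5728)/(-21257 - 1231/2) = (28259 - 5728)/(-43745/2) = 22531*(-2/43745) = -45062/43745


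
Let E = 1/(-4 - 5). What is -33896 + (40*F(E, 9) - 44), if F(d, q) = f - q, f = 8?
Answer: -33980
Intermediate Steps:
E = -1/9 (E = 1/(-9) = -1/9 ≈ -0.11111)
F(d, q) = 8 - q
-33896 + (40*F(E, 9) - 44) = -33896 + (40*(8 - 1*9) - 44) = -33896 + (40*(8 - 9) - 44) = -33896 + (40*(-1) - 44) = -33896 + (-40 - 44) = -33896 - 84 = -33980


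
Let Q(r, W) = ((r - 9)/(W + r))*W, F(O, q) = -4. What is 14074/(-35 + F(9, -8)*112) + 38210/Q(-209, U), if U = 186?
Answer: -24366277/3264114 ≈ -7.4649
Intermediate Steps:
Q(r, W) = W*(-9 + r)/(W + r) (Q(r, W) = ((-9 + r)/(W + r))*W = W*(-9 + r)/(W + r))
14074/(-35 + F(9, -8)*112) + 38210/Q(-209, U) = 14074/(-35 - 4*112) + 38210/((186*(-9 - 209)/(186 - 209))) = 14074/(-35 - 448) + 38210/((186*(-218)/(-23))) = 14074/(-483) + 38210/((186*(-1/23)*(-218))) = 14074*(-1/483) + 38210/(40548/23) = -14074/483 + 38210*(23/40548) = -14074/483 + 439415/20274 = -24366277/3264114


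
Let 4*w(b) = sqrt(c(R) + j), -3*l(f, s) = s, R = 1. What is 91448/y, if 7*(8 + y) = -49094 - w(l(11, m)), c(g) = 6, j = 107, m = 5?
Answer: -503402950400/38651559887 + 2560544*sqrt(113)/38651559887 ≈ -13.023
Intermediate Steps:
l(f, s) = -s/3
w(b) = sqrt(113)/4 (w(b) = sqrt(6 + 107)/4 = sqrt(113)/4)
y = -49150/7 - sqrt(113)/28 (y = -8 + (-49094 - sqrt(113)/4)/7 = -8 + (-49094/7 - sqrt(113)/28) = -49150/7 - sqrt(113)/28 ≈ -7021.8)
91448/y = 91448/(-49150/7 - sqrt(113)/28)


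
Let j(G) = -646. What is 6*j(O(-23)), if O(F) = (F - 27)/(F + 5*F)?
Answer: -3876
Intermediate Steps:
O(F) = (-27 + F)/(6*F) (O(F) = (-27 + F)/((6*F)) = (-27 + F)*(1/(6*F)) = (-27 + F)/(6*F))
6*j(O(-23)) = 6*(-646) = -3876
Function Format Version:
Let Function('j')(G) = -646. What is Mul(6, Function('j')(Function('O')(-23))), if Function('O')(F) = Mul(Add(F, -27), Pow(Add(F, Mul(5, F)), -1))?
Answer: -3876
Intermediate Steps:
Function('O')(F) = Mul(Rational(1, 6), Pow(F, -1), Add(-27, F)) (Function('O')(F) = Mul(Add(-27, F), Pow(Mul(6, F), -1)) = Mul(Add(-27, F), Mul(Rational(1, 6), Pow(F, -1))) = Mul(Rational(1, 6), Pow(F, -1), Add(-27, F)))
Mul(6, Function('j')(Function('O')(-23))) = Mul(6, -646) = -3876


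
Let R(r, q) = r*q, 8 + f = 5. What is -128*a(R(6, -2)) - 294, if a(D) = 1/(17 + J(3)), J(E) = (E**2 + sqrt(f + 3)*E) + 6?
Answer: -298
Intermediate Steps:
f = -3 (f = -8 + 5 = -3)
R(r, q) = q*r
J(E) = 6 + E**2 (J(E) = (E**2 + sqrt(-3 + 3)*E) + 6 = (E**2 + sqrt(0)*E) + 6 = (E**2 + 0*E) + 6 = (E**2 + 0) + 6 = E**2 + 6 = 6 + E**2)
a(D) = 1/32 (a(D) = 1/(17 + (6 + 3**2)) = 1/(17 + (6 + 9)) = 1/(17 + 15) = 1/32)
-128*a(R(6, -2)) - 294 = -128*1/32 - 294 = -4 - 294 = -298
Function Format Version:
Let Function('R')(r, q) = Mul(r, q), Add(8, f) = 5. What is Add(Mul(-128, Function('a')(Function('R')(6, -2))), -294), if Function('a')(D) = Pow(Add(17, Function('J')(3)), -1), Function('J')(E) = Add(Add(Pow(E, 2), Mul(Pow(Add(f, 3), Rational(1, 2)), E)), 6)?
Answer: -298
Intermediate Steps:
f = -3 (f = Add(-8, 5) = -3)
Function('R')(r, q) = Mul(q, r)
Function('J')(E) = Add(6, Pow(E, 2)) (Function('J')(E) = Add(Add(Pow(E, 2), Mul(Pow(Add(-3, 3), Rational(1, 2)), E)), 6) = Add(Add(Pow(E, 2), Mul(Pow(0, Rational(1, 2)), E)), 6) = Add(Add(Pow(E, 2), Mul(0, E)), 6) = Add(Add(Pow(E, 2), 0), 6) = Add(Pow(E, 2), 6) = Add(6, Pow(E, 2)))
Function('a')(D) = Rational(1, 32) (Function('a')(D) = Pow(Add(17, Add(6, Pow(3, 2))), -1) = Pow(Add(17, Add(6, 9)), -1) = Pow(Add(17, 15), -1) = Pow(32, -1) = Rational(1, 32))
Add(Mul(-128, Function('a')(Function('R')(6, -2))), -294) = Add(Mul(-128, Rational(1, 32)), -294) = Add(-4, -294) = -298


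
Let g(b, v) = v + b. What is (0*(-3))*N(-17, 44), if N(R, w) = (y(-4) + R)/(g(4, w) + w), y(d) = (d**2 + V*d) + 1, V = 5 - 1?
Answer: 0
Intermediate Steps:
V = 4
g(b, v) = b + v
y(d) = 1 + d**2 + 4*d (y(d) = (d**2 + 4*d) + 1 = 1 + d**2 + 4*d)
N(R, w) = (1 + R)/(4 + 2*w) (N(R, w) = ((1 + (-4)**2 + 4*(-4)) + R)/((4 + w) + w) = ((1 + 16 - 16) + R)/(4 + 2*w) = (1 + R)/(4 + 2*w))
(0*(-3))*N(-17, 44) = (0*(-3))*((1 - 17)/(2*(2 + 44))) = 0*((1/2)*(-16)/46) = 0*((1/2)*(1/46)*(-16)) = 0*(-4/23) = 0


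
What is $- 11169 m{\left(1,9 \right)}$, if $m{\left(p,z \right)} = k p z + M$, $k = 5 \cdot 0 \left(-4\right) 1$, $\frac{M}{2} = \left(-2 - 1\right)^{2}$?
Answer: $-201042$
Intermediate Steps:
$M = 18$ ($M = 2 \left(-2 - 1\right)^{2} = 2 \left(-3\right)^{2} = 2 \cdot 9 = 18$)
$k = 0$ ($k = 5 \cdot 0 \cdot 1 = 0 \cdot 1 = 0$)
$m{\left(p,z \right)} = 18$ ($m{\left(p,z \right)} = 0 p z + 18 = 0 z + 18 = 0 + 18 = 18$)
$- 11169 m{\left(1,9 \right)} = \left(-11169\right) 18 = -201042$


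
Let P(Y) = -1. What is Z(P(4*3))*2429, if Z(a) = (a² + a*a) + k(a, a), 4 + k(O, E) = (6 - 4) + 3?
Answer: 7287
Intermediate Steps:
k(O, E) = 1 (k(O, E) = -4 + ((6 - 4) + 3) = -4 + (2 + 3) = -4 + 5 = 1)
Z(a) = 1 + 2*a² (Z(a) = (a² + a*a) + 1 = (a² + a²) + 1 = 2*a² + 1 = 1 + 2*a²)
Z(P(4*3))*2429 = (1 + 2*(-1)²)*2429 = (1 + 2*1)*2429 = (1 + 2)*2429 = 3*2429 = 7287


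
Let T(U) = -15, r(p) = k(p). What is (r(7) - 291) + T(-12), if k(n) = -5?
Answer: -311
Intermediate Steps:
r(p) = -5
(r(7) - 291) + T(-12) = (-5 - 291) - 15 = -296 - 15 = -311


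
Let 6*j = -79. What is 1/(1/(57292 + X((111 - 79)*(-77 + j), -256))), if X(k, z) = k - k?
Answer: 57292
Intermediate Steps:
j = -79/6 (j = (⅙)*(-79) = -79/6 ≈ -13.167)
X(k, z) = 0
1/(1/(57292 + X((111 - 79)*(-77 + j), -256))) = 1/(1/(57292 + 0)) = 1/(1/57292) = 57292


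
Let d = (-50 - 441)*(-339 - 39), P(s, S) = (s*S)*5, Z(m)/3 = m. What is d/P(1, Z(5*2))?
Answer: 30933/25 ≈ 1237.3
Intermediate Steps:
Z(m) = 3*m
P(s, S) = 5*S*s (P(s, S) = (S*s)*5 = 5*S*s)
d = 185598 (d = -491*(-378) = 185598)
d/P(1, Z(5*2)) = 185598/((5*(3*(5*2))*1)) = 185598/((5*(3*10)*1)) = 185598/((5*30*1)) = 185598/150 = 185598*(1/150) = 30933/25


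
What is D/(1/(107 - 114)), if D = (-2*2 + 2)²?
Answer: -28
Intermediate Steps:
D = 4 (D = (-4 + 2)² = (-2)² = 4)
D/(1/(107 - 114)) = 4/(1/(107 - 114)) = 4/(1/(-7)) = 4/(-⅐) = 4*(-7) = -28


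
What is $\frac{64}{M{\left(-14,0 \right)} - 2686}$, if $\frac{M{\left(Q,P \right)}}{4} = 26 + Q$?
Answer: $- \frac{32}{1319} \approx -0.024261$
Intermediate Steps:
$M{\left(Q,P \right)} = 104 + 4 Q$ ($M{\left(Q,P \right)} = 4 \left(26 + Q\right) = 104 + 4 Q$)
$\frac{64}{M{\left(-14,0 \right)} - 2686} = \frac{64}{\left(104 + 4 \left(-14\right)\right) - 2686} = \frac{64}{\left(104 - 56\right) - 2686} = \frac{64}{48 - 2686} = \frac{64}{-2638} = 64 \left(- \frac{1}{2638}\right) = - \frac{32}{1319}$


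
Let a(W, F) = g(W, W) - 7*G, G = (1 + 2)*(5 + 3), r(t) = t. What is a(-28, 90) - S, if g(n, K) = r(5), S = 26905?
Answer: -27068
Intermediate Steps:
g(n, K) = 5
G = 24 (G = 3*8 = 24)
a(W, F) = -163 (a(W, F) = 5 - 7*24 = 5 - 168 = -163)
a(-28, 90) - S = -163 - 1*26905 = -163 - 26905 = -27068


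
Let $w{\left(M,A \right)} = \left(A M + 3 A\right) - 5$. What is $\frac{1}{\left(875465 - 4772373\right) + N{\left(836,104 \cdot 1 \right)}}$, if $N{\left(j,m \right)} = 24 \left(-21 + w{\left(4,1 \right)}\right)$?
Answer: $- \frac{1}{3897364} \approx -2.5658 \cdot 10^{-7}$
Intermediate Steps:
$w{\left(M,A \right)} = -5 + 3 A + A M$ ($w{\left(M,A \right)} = \left(3 A + A M\right) - 5 = -5 + 3 A + A M$)
$N{\left(j,m \right)} = -456$ ($N{\left(j,m \right)} = 24 \left(-21 + \left(-5 + 3 \cdot 1 + 1 \cdot 4\right)\right) = 24 \left(-21 + \left(-5 + 3 + 4\right)\right) = 24 \left(-21 + 2\right) = 24 \left(-19\right) = -456$)
$\frac{1}{\left(875465 - 4772373\right) + N{\left(836,104 \cdot 1 \right)}} = \frac{1}{\left(875465 - 4772373\right) - 456} = \frac{1}{-3896908 - 456} = \frac{1}{-3897364} = - \frac{1}{3897364}$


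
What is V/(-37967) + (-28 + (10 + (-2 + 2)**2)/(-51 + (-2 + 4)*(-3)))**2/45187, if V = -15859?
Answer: 33235976573/76356610677 ≈ 0.43527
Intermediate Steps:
V/(-37967) + (-28 + (10 + (-2 + 2)**2)/(-51 + (-2 + 4)*(-3)))**2/45187 = -15859/(-37967) + (-28 + (10 + (-2 + 2)**2)/(-51 + (-2 + 4)*(-3)))**2/45187 = -15859*(-1/37967) + (-28 + (10 + 0**2)/(-51 + 2*(-3)))**2*(1/45187) = 15859/37967 + (-28 + (10 + 0)/(-51 - 6))**2*(1/45187) = 15859/37967 + (-28 + 10/(-57))**2*(1/45187) = 15859/37967 + (-28 + 10*(-1/57))**2*(1/45187) = 15859/37967 + (-28 - 10/57)**2*(1/45187) = 15859/37967 + (-1606/57)**2*(1/45187) = 15859/37967 + (2579236/3249)*(1/45187) = 15859/37967 + 35332/2011131 = 33235976573/76356610677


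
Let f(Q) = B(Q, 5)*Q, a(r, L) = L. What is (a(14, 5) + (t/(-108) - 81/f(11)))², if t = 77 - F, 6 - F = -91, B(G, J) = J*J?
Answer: 1318633969/55130625 ≈ 23.918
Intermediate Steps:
B(G, J) = J²
F = 97 (F = 6 - 1*(-91) = 6 + 91 = 97)
f(Q) = 25*Q (f(Q) = 5²*Q = 25*Q)
t = -20 (t = 77 - 1*97 = 77 - 97 = -20)
(a(14, 5) + (t/(-108) - 81/f(11)))² = (5 + (-20/(-108) - 81/(25*11)))² = (5 + (-20*(-1/108) - 81/275))² = (5 + (5/27 - 81*1/275))² = (5 + (5/27 - 81/275))² = (5 - 812/7425)² = (36313/7425)² = 1318633969/55130625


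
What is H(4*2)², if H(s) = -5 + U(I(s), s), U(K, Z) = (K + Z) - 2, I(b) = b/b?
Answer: 4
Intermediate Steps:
I(b) = 1
U(K, Z) = -2 + K + Z
H(s) = -6 + s (H(s) = -5 + (-2 + 1 + s) = -5 + (-1 + s) = -6 + s)
H(4*2)² = (-6 + 4*2)² = (-6 + 8)² = 2² = 4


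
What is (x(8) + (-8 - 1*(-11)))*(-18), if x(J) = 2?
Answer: -90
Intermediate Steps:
(x(8) + (-8 - 1*(-11)))*(-18) = (2 + (-8 - 1*(-11)))*(-18) = (2 + (-8 + 11))*(-18) = (2 + 3)*(-18) = 5*(-18) = -90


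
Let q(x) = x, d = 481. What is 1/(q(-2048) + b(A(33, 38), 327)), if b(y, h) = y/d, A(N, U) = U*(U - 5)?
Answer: -481/983834 ≈ -0.00048890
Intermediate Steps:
A(N, U) = U*(-5 + U)
b(y, h) = y/481
1/(q(-2048) + b(A(33, 38), 327)) = 1/(-2048 + (38*(-5 + 38))/481) = 1/(-2048 + (38*33)/481) = 1/(-2048 + (1/481)*1254) = 1/(-2048 + 1254/481) = 1/(-983834/481) = -481/983834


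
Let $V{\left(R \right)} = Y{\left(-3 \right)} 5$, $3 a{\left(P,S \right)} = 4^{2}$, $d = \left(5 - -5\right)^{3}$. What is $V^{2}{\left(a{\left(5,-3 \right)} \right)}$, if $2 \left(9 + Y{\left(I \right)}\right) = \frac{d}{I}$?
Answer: $\frac{6943225}{9} \approx 7.7147 \cdot 10^{5}$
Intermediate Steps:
$d = 1000$ ($d = \left(5 + 5\right)^{3} = 10^{3} = 1000$)
$Y{\left(I \right)} = -9 + \frac{500}{I}$ ($Y{\left(I \right)} = -9 + \frac{1000 \frac{1}{I}}{2} = -9 + \frac{500}{I}$)
$a{\left(P,S \right)} = \frac{16}{3}$ ($a{\left(P,S \right)} = \frac{4^{2}}{3} = \frac{1}{3} \cdot 16 = \frac{16}{3}$)
$V{\left(R \right)} = - \frac{2635}{3}$ ($V{\left(R \right)} = \left(-9 + \frac{500}{-3}\right) 5 = \left(-9 + 500 \left(- \frac{1}{3}\right)\right) 5 = \left(-9 - \frac{500}{3}\right) 5 = \left(- \frac{527}{3}\right) 5 = - \frac{2635}{3}$)
$V^{2}{\left(a{\left(5,-3 \right)} \right)} = \left(- \frac{2635}{3}\right)^{2} = \frac{6943225}{9}$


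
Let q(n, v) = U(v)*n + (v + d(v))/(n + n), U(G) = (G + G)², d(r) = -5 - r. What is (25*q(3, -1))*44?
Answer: 36850/3 ≈ 12283.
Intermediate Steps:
U(G) = 4*G² (U(G) = (2*G)² = 4*G²)
q(n, v) = -5/(2*n) + 4*n*v² (q(n, v) = (4*v²)*n + (v + (-5 - v))/(n + n) = 4*n*v² - 5*1/(2*n) = 4*n*v² - 5/(2*n) = -5/(2*n) + 4*n*v²)
(25*q(3, -1))*44 = (25*(-5/2/3 + 4*3*(-1)²))*44 = (25*(-5/2*⅓ + 4*3*1))*44 = (25*(-⅚ + 12))*44 = (25*(67/6))*44 = (1675/6)*44 = 36850/3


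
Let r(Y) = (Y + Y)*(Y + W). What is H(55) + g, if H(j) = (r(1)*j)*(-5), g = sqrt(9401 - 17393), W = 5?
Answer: -3300 + 6*I*sqrt(222) ≈ -3300.0 + 89.398*I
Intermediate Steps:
r(Y) = 2*Y*(5 + Y) (r(Y) = (Y + Y)*(Y + 5) = (2*Y)*(5 + Y) = 2*Y*(5 + Y))
g = 6*I*sqrt(222) (g = sqrt(-7992) = 6*I*sqrt(222) ≈ 89.398*I)
H(j) = -60*j (H(j) = ((2*1*(5 + 1))*j)*(-5) = ((2*1*6)*j)*(-5) = (12*j)*(-5) = -60*j)
H(55) + g = -60*55 + 6*I*sqrt(222) = -3300 + 6*I*sqrt(222)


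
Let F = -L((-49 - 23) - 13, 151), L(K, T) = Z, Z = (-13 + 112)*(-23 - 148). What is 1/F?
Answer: 1/16929 ≈ 5.9070e-5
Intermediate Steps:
Z = -16929 (Z = 99*(-171) = -16929)
L(K, T) = -16929
F = 16929 (F = -1*(-16929) = 16929)
1/F = 1/16929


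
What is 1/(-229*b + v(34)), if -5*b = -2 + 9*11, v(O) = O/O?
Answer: 5/22218 ≈ 0.00022504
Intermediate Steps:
v(O) = 1
b = -97/5 (b = -(-2 + 9*11)/5 = -(-2 + 99)/5 = -⅕*97 = -97/5 ≈ -19.400)
1/(-229*b + v(34)) = 1/(-229*(-97/5) + 1) = 1/(22213/5 + 1) = 1/(22218/5) = 5/22218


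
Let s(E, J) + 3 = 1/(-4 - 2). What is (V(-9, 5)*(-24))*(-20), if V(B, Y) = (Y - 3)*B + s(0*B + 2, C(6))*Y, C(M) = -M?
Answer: -16240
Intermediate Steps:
s(E, J) = -19/6 (s(E, J) = -3 + 1/(-4 - 2) = -3 + 1/(-6) = -3 - ⅙ = -19/6)
V(B, Y) = -19*Y/6 + B*(-3 + Y) (V(B, Y) = (Y - 3)*B - 19*Y/6 = (-3 + Y)*B - 19*Y/6 = B*(-3 + Y) - 19*Y/6 = -19*Y/6 + B*(-3 + Y))
(V(-9, 5)*(-24))*(-20) = ((-3*(-9) - 19/6*5 - 9*5)*(-24))*(-20) = ((27 - 95/6 - 45)*(-24))*(-20) = -203/6*(-24)*(-20) = 812*(-20) = -16240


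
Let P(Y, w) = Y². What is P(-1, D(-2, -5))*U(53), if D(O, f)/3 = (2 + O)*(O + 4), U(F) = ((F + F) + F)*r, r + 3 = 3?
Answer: 0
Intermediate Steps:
r = 0 (r = -3 + 3 = 0)
U(F) = 0 (U(F) = ((F + F) + F)*0 = (2*F + F)*0 = (3*F)*0 = 0)
D(O, f) = 3*(2 + O)*(4 + O) (D(O, f) = 3*((2 + O)*(O + 4)) = 3*((2 + O)*(4 + O)) = 3*(2 + O)*(4 + O))
P(-1, D(-2, -5))*U(53) = (-1)²*0 = 1*0 = 0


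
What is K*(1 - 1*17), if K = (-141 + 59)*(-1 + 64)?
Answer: 82656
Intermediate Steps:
K = -5166 (K = -82*63 = -5166)
K*(1 - 1*17) = -5166*(1 - 1*17) = -5166*(1 - 17) = -5166*(-16) = 82656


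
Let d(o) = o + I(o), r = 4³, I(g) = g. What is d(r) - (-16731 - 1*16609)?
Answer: 33468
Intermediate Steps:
r = 64
d(o) = 2*o (d(o) = o + o = 2*o)
d(r) - (-16731 - 1*16609) = 2*64 - (-16731 - 1*16609) = 128 - (-16731 - 16609) = 128 - 1*(-33340) = 128 + 33340 = 33468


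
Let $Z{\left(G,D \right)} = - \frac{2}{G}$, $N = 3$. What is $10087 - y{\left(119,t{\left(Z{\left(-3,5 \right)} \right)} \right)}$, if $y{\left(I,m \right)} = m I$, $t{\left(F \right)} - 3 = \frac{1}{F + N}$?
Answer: $\frac{106673}{11} \approx 9697.5$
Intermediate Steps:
$t{\left(F \right)} = 3 + \frac{1}{3 + F}$ ($t{\left(F \right)} = 3 + \frac{1}{F + 3} = 3 + \frac{1}{3 + F}$)
$y{\left(I,m \right)} = I m$
$10087 - y{\left(119,t{\left(Z{\left(-3,5 \right)} \right)} \right)} = 10087 - 119 \frac{10 + 3 \left(- \frac{2}{-3}\right)}{3 - \frac{2}{-3}} = 10087 - 119 \frac{10 + 3 \left(\left(-2\right) \left(- \frac{1}{3}\right)\right)}{3 - - \frac{2}{3}} = 10087 - 119 \frac{10 + 3 \cdot \frac{2}{3}}{3 + \frac{2}{3}} = 10087 - 119 \frac{10 + 2}{\frac{11}{3}} = 10087 - 119 \cdot \frac{3}{11} \cdot 12 = 10087 - 119 \cdot \frac{36}{11} = 10087 - \frac{4284}{11} = \frac{106673}{11}$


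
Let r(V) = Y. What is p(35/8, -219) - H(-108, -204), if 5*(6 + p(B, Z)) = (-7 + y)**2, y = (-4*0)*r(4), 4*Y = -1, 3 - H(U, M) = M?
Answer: -1016/5 ≈ -203.20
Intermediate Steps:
H(U, M) = 3 - M
Y = -1/4 (Y = (1/4)*(-1) = -1/4 ≈ -0.25000)
r(V) = -1/4
y = 0 (y = -4*0*(-1/4) = 0*(-1/4) = 0)
p(B, Z) = 19/5 (p(B, Z) = -6 + (-7 + 0)**2/5 = -6 + (1/5)*(-7)**2 = -6 + (1/5)*49 = -6 + 49/5 = 19/5)
p(35/8, -219) - H(-108, -204) = 19/5 - (3 - 1*(-204)) = 19/5 - (3 + 204) = 19/5 - 1*207 = 19/5 - 207 = -1016/5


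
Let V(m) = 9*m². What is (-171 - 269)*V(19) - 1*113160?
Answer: -1542720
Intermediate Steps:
(-171 - 269)*V(19) - 1*113160 = (-171 - 269)*(9*19²) - 1*113160 = -3960*361 - 113160 = -440*3249 - 113160 = -1429560 - 113160 = -1542720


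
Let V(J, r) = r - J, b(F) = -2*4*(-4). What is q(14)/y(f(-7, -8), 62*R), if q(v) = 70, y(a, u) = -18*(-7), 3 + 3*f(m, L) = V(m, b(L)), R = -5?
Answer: 5/9 ≈ 0.55556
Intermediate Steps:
b(F) = 32 (b(F) = -8*(-4) = 32)
f(m, L) = 29/3 - m/3 (f(m, L) = -1 + (32 - m)/3 = -1 + (32/3 - m/3) = 29/3 - m/3)
y(a, u) = 126
q(14)/y(f(-7, -8), 62*R) = 70/126 = 70*(1/126) = 5/9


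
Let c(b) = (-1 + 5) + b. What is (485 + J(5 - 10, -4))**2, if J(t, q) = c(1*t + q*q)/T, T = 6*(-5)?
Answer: 938961/4 ≈ 2.3474e+5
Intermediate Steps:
T = -30
c(b) = 4 + b
J(t, q) = -2/15 - t/30 - q**2/30 (J(t, q) = (4 + (1*t + q*q))/(-30) = (4 + (t + q**2))*(-1/30) = (4 + t + q**2)*(-1/30) = -2/15 - t/30 - q**2/30)
(485 + J(5 - 10, -4))**2 = (485 + (-2/15 - (5 - 10)/30 - 1/30*(-4)**2))**2 = (485 + (-2/15 - 1/30*(-5) - 1/30*16))**2 = (485 + (-2/15 + 1/6 - 8/15))**2 = (485 - 1/2)**2 = (969/2)**2 = 938961/4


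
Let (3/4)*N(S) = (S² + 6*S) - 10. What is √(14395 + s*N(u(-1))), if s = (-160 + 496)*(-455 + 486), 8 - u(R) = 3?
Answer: √639355 ≈ 799.60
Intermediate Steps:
u(R) = 5 (u(R) = 8 - 1*3 = 8 - 3 = 5)
N(S) = -40/3 + 8*S + 4*S²/3 (N(S) = 4*((S² + 6*S) - 10)/3 = 4*(-10 + S² + 6*S)/3 = -40/3 + 8*S + 4*S²/3)
s = 10416 (s = 336*31 = 10416)
√(14395 + s*N(u(-1))) = √(14395 + 10416*(-40/3 + 8*5 + (4/3)*5²)) = √(14395 + 10416*(-40/3 + 40 + (4/3)*25)) = √(14395 + 10416*(-40/3 + 40 + 100/3)) = √(14395 + 10416*60) = √(14395 + 624960) = √639355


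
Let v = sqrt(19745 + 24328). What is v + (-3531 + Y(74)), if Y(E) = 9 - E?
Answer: -3596 + 3*sqrt(4897) ≈ -3386.1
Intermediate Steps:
v = 3*sqrt(4897) (v = sqrt(44073) = 3*sqrt(4897) ≈ 209.94)
v + (-3531 + Y(74)) = 3*sqrt(4897) + (-3531 + (9 - 1*74)) = 3*sqrt(4897) + (-3531 + (9 - 74)) = 3*sqrt(4897) + (-3531 - 65) = 3*sqrt(4897) - 3596 = -3596 + 3*sqrt(4897)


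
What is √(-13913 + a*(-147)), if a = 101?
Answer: 2*I*√7190 ≈ 169.59*I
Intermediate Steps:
√(-13913 + a*(-147)) = √(-13913 + 101*(-147)) = √(-13913 - 14847) = √(-28760) = 2*I*√7190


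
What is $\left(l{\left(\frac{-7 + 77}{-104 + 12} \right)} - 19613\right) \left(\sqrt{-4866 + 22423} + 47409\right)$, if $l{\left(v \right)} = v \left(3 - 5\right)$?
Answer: $- \frac{21384493176}{23} - \frac{451064 \sqrt{17557}}{23} \approx -9.3236 \cdot 10^{8}$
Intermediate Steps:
$l{\left(v \right)} = - 2 v$ ($l{\left(v \right)} = v \left(-2\right) = - 2 v$)
$\left(l{\left(\frac{-7 + 77}{-104 + 12} \right)} - 19613\right) \left(\sqrt{-4866 + 22423} + 47409\right) = \left(- 2 \frac{-7 + 77}{-104 + 12} - 19613\right) \left(\sqrt{-4866 + 22423} + 47409\right) = \left(- 2 \frac{70}{-92} - 19613\right) \left(\sqrt{17557} + 47409\right) = \left(- 2 \cdot 70 \left(- \frac{1}{92}\right) - 19613\right) \left(47409 + \sqrt{17557}\right) = \left(\left(-2\right) \left(- \frac{35}{46}\right) - 19613\right) \left(47409 + \sqrt{17557}\right) = \left(\frac{35}{23} - 19613\right) \left(47409 + \sqrt{17557}\right) = - \frac{451064 \left(47409 + \sqrt{17557}\right)}{23} = - \frac{21384493176}{23} - \frac{451064 \sqrt{17557}}{23}$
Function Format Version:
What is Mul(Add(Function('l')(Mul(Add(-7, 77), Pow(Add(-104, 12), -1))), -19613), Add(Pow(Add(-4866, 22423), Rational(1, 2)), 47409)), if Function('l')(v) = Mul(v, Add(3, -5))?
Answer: Add(Rational(-21384493176, 23), Mul(Rational(-451064, 23), Pow(17557, Rational(1, 2)))) ≈ -9.3236e+8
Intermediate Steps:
Function('l')(v) = Mul(-2, v) (Function('l')(v) = Mul(v, -2) = Mul(-2, v))
Mul(Add(Function('l')(Mul(Add(-7, 77), Pow(Add(-104, 12), -1))), -19613), Add(Pow(Add(-4866, 22423), Rational(1, 2)), 47409)) = Mul(Add(Mul(-2, Mul(Add(-7, 77), Pow(Add(-104, 12), -1))), -19613), Add(Pow(Add(-4866, 22423), Rational(1, 2)), 47409)) = Mul(Add(Mul(-2, Mul(70, Pow(-92, -1))), -19613), Add(Pow(17557, Rational(1, 2)), 47409)) = Mul(Add(Mul(-2, Mul(70, Rational(-1, 92))), -19613), Add(47409, Pow(17557, Rational(1, 2)))) = Mul(Add(Mul(-2, Rational(-35, 46)), -19613), Add(47409, Pow(17557, Rational(1, 2)))) = Mul(Add(Rational(35, 23), -19613), Add(47409, Pow(17557, Rational(1, 2)))) = Mul(Rational(-451064, 23), Add(47409, Pow(17557, Rational(1, 2)))) = Add(Rational(-21384493176, 23), Mul(Rational(-451064, 23), Pow(17557, Rational(1, 2))))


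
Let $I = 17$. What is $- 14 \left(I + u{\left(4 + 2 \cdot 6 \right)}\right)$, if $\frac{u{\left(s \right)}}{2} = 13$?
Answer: $-602$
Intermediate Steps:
$u{\left(s \right)} = 26$ ($u{\left(s \right)} = 2 \cdot 13 = 26$)
$- 14 \left(I + u{\left(4 + 2 \cdot 6 \right)}\right) = - 14 \left(17 + 26\right) = \left(-14\right) 43 = -602$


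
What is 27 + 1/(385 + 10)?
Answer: 10666/395 ≈ 27.003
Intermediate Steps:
27 + 1/(385 + 10) = 27 + 1/395 = 10666/395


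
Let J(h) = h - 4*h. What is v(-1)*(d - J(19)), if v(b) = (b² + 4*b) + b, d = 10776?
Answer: -43332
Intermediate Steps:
v(b) = b² + 5*b
J(h) = -3*h
v(-1)*(d - J(19)) = (-(5 - 1))*(10776 - (-3)*19) = (-1*4)*(10776 - 1*(-57)) = -4*(10776 + 57) = -4*10833 = -43332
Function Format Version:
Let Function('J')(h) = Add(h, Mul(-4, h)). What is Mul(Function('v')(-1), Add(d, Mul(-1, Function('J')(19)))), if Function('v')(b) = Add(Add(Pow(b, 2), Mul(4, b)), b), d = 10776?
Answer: -43332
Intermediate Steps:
Function('v')(b) = Add(Pow(b, 2), Mul(5, b))
Function('J')(h) = Mul(-3, h)
Mul(Function('v')(-1), Add(d, Mul(-1, Function('J')(19)))) = Mul(Mul(-1, Add(5, -1)), Add(10776, Mul(-1, Mul(-3, 19)))) = Mul(Mul(-1, 4), Add(10776, Mul(-1, -57))) = Mul(-4, Add(10776, 57)) = Mul(-4, 10833) = -43332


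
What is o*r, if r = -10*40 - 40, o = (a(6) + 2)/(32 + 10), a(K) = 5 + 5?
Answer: -880/7 ≈ -125.71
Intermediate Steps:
a(K) = 10
o = 2/7 (o = (10 + 2)/(32 + 10) = 12/42 = 12*(1/42) = 2/7 ≈ 0.28571)
r = -440 (r = -400 - 40 = -440)
o*r = (2/7)*(-440) = -880/7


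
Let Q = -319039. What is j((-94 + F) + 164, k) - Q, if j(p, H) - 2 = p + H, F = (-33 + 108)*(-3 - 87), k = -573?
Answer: 311788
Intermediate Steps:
F = -6750 (F = 75*(-90) = -6750)
j(p, H) = 2 + H + p (j(p, H) = 2 + (p + H) = 2 + (H + p) = 2 + H + p)
j((-94 + F) + 164, k) - Q = (2 - 573 + ((-94 - 6750) + 164)) - 1*(-319039) = (2 - 573 + (-6844 + 164)) + 319039 = (2 - 573 - 6680) + 319039 = -7251 + 319039 = 311788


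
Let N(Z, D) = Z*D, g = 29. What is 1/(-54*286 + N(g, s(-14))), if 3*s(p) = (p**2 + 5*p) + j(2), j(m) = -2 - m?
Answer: -3/42794 ≈ -7.0103e-5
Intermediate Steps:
s(p) = -4/3 + p**2/3 + 5*p/3 (s(p) = ((p**2 + 5*p) + (-2 - 1*2))/3 = ((p**2 + 5*p) + (-2 - 2))/3 = ((p**2 + 5*p) - 4)/3 = (-4 + p**2 + 5*p)/3 = -4/3 + p**2/3 + 5*p/3)
N(Z, D) = D*Z
1/(-54*286 + N(g, s(-14))) = 1/(-54*286 + (-4/3 + (1/3)*(-14)**2 + (5/3)*(-14))*29) = 1/(-15444 + (-4/3 + (1/3)*196 - 70/3)*29) = 1/(-15444 + (-4/3 + 196/3 - 70/3)*29) = 1/(-15444 + (122/3)*29) = 1/(-15444 + 3538/3) = 1/(-42794/3) = -3/42794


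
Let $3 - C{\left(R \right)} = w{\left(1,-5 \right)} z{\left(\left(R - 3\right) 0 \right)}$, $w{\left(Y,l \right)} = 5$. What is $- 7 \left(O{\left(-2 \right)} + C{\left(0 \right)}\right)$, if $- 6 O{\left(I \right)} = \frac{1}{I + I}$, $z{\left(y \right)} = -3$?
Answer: $- \frac{3031}{24} \approx -126.29$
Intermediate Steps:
$O{\left(I \right)} = - \frac{1}{12 I}$ ($O{\left(I \right)} = - \frac{1}{6 \left(I + I\right)} = - \frac{1}{6 \cdot 2 I} = - \frac{\frac{1}{2} \frac{1}{I}}{6} = - \frac{1}{12 I}$)
$C{\left(R \right)} = 18$ ($C{\left(R \right)} = 3 - 5 \left(-3\right) = 3 - -15 = 3 + 15 = 18$)
$- 7 \left(O{\left(-2 \right)} + C{\left(0 \right)}\right) = - 7 \left(- \frac{1}{12 \left(-2\right)} + 18\right) = - 7 \left(\left(- \frac{1}{12}\right) \left(- \frac{1}{2}\right) + 18\right) = - 7 \left(\frac{1}{24} + 18\right) = \left(-7\right) \frac{433}{24} = - \frac{3031}{24}$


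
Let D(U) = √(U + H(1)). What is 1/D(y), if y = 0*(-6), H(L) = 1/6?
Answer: √6 ≈ 2.4495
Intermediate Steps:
H(L) = ⅙ (H(L) = 1*(⅙) = ⅙)
y = 0
D(U) = √(⅙ + U) (D(U) = √(U + ⅙) = √(⅙ + U))
1/D(y) = 1/(√(6 + 36*0)/6) = 1/(√(6 + 0)/6) = 1/(√6/6) = √6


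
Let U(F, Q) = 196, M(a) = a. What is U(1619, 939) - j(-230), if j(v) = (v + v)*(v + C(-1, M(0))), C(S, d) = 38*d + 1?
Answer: -105144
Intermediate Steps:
C(S, d) = 1 + 38*d
j(v) = 2*v*(1 + v) (j(v) = (v + v)*(v + (1 + 38*0)) = (2*v)*(v + (1 + 0)) = (2*v)*(v + 1) = (2*v)*(1 + v) = 2*v*(1 + v))
U(1619, 939) - j(-230) = 196 - 2*(-230)*(1 - 230) = 196 - 2*(-230)*(-229) = 196 - 1*105340 = 196 - 105340 = -105144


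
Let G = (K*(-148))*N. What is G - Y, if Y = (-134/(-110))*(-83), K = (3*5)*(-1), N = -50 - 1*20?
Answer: -8541439/55 ≈ -1.5530e+5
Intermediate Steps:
N = -70 (N = -50 - 20 = -70)
K = -15 (K = 15*(-1) = -15)
G = -155400 (G = -15*(-148)*(-70) = 2220*(-70) = -155400)
Y = -5561/55 (Y = -1/110*(-134)*(-83) = (67/55)*(-83) = -5561/55 ≈ -101.11)
G - Y = -155400 - 1*(-5561/55) = -155400 + 5561/55 = -8541439/55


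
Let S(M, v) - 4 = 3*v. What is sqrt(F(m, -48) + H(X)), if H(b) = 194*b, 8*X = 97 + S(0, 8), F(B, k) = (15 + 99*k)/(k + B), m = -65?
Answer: sqrt(156965249)/226 ≈ 55.436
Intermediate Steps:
S(M, v) = 4 + 3*v
F(B, k) = (15 + 99*k)/(B + k)
X = 125/8 (X = (97 + (4 + 3*8))/8 = (97 + (4 + 24))/8 = (97 + 28)/8 = (1/8)*125 = 125/8 ≈ 15.625)
sqrt(F(m, -48) + H(X)) = sqrt(3*(5 + 33*(-48))/(-65 - 48) + 194*(125/8)) = sqrt(3*(5 - 1584)/(-113) + 12125/4) = sqrt(3*(-1/113)*(-1579) + 12125/4) = sqrt(4737/113 + 12125/4) = sqrt(1389073/452) = sqrt(156965249)/226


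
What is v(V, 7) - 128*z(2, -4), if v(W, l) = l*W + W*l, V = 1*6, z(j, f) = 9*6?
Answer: -6828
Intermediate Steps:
z(j, f) = 54
V = 6
v(W, l) = 2*W*l (v(W, l) = W*l + W*l = 2*W*l)
v(V, 7) - 128*z(2, -4) = 2*6*7 - 128*54 = 84 - 6912 = -6828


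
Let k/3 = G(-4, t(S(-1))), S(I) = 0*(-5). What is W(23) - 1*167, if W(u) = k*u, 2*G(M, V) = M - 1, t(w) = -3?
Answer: -679/2 ≈ -339.50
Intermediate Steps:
S(I) = 0
G(M, V) = -½ + M/2 (G(M, V) = (M - 1)/2 = (-1 + M)/2 = -½ + M/2)
k = -15/2 (k = 3*(-½ + (½)*(-4)) = 3*(-½ - 2) = 3*(-5/2) = -15/2 ≈ -7.5000)
W(u) = -15*u/2
W(23) - 1*167 = -15/2*23 - 1*167 = -345/2 - 167 = -679/2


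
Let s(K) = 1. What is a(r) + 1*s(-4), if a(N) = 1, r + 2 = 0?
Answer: 2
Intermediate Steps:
r = -2 (r = -2 + 0 = -2)
a(r) + 1*s(-4) = 1 + 1*1 = 1 + 1 = 2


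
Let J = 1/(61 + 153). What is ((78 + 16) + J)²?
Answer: 404693689/45796 ≈ 8836.9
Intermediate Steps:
J = 1/214 ≈ 0.0046729
((78 + 16) + J)² = ((78 + 16) + 1/214)² = (94 + 1/214)² = (20117/214)² = 404693689/45796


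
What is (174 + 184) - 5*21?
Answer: 253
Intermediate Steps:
(174 + 184) - 5*21 = 358 - 105 = 253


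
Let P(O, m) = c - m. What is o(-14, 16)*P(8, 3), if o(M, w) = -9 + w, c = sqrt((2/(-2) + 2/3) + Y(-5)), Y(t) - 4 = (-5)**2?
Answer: -21 + 7*sqrt(258)/3 ≈ 16.479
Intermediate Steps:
Y(t) = 29 (Y(t) = 4 + (-5)**2 = 4 + 25 = 29)
c = sqrt(258)/3 (c = sqrt((2/(-2) + 2/3) + 29) = sqrt((2*(-1/2) + 2*(1/3)) + 29) = sqrt((-1 + 2/3) + 29) = sqrt(-1/3 + 29) = sqrt(86/3) = sqrt(258)/3 ≈ 5.3541)
P(O, m) = -m + sqrt(258)/3 (P(O, m) = sqrt(258)/3 - m = -m + sqrt(258)/3)
o(-14, 16)*P(8, 3) = (-9 + 16)*(-1*3 + sqrt(258)/3) = 7*(-3 + sqrt(258)/3) = -21 + 7*sqrt(258)/3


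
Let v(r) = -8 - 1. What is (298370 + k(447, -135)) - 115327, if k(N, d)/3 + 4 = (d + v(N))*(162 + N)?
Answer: -80057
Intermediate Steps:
v(r) = -9
k(N, d) = -12 + 3*(-9 + d)*(162 + N) (k(N, d) = -12 + 3*((d - 9)*(162 + N)) = -12 + 3*((-9 + d)*(162 + N)) = -12 + 3*(-9 + d)*(162 + N))
(298370 + k(447, -135)) - 115327 = (298370 + (-4386 - 27*447 + 486*(-135) + 3*447*(-135))) - 115327 = (298370 + (-4386 - 12069 - 65610 - 181035)) - 115327 = (298370 - 263100) - 115327 = 35270 - 115327 = -80057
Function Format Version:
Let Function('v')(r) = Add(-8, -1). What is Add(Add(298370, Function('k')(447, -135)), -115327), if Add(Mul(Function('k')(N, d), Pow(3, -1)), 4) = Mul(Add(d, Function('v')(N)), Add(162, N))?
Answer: -80057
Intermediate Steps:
Function('v')(r) = -9
Function('k')(N, d) = Add(-12, Mul(3, Add(-9, d), Add(162, N))) (Function('k')(N, d) = Add(-12, Mul(3, Mul(Add(d, -9), Add(162, N)))) = Add(-12, Mul(3, Mul(Add(-9, d), Add(162, N)))) = Add(-12, Mul(3, Add(-9, d), Add(162, N))))
Add(Add(298370, Function('k')(447, -135)), -115327) = Add(Add(298370, Add(-4386, Mul(-27, 447), Mul(486, -135), Mul(3, 447, -135))), -115327) = Add(Add(298370, Add(-4386, -12069, -65610, -181035)), -115327) = Add(Add(298370, -263100), -115327) = Add(35270, -115327) = -80057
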